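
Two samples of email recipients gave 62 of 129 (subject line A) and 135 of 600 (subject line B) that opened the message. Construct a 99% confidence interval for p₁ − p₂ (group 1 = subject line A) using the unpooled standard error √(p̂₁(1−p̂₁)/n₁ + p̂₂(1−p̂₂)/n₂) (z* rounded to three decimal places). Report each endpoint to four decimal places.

p̂₁ = 62/129 = 0.48062, p̂₂ = 135/600 = 0.22500; p̂₁ − p̂₂ = 0.25562.
Unpooled SE = √(p̂₁(1−p̂₁)/n₁ + p̂₂(1−p̂₂)/n₂) = √(0.001935073 + 0.000290625) = 0.047177.
z* = 2.576 at the 99% level. Margin = 2.576·0.047177 = 0.12153.
CI: 0.25562 ± 0.12153 = (0.1341, 0.3771).

(0.1341, 0.3771)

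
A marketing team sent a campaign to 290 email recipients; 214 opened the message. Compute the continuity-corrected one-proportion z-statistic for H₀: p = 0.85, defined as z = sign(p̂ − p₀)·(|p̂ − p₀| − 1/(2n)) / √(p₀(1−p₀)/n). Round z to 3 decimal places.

With x = 214 successes in n = 290, p̂ = 0.73793. p̂ − p₀ = -0.112069.
1/(2n) = 0.001724.
Corrected numerator: |-0.112069| − 0.001724 = 0.110345.
SE₀ = √(0.85·0.15/290) = 0.020968.
z = (−)0.110345/0.020968 = -5.263.

z = -5.263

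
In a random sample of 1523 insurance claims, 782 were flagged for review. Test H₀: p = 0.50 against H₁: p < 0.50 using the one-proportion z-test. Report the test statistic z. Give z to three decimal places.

z = 1.051

The sample proportion is 782/1523 = 0.51346.
SE₀ = √(0.50·0.50/1523) = 0.012812.
z = (0.51346 − 0.50)/0.012812 = 0.01346/0.012812 = 1.051.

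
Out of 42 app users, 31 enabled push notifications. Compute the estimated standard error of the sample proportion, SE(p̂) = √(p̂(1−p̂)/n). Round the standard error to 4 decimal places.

SE = 0.0678

The sample proportion is 31/42 = 0.73810.
p̂(1−p̂) = 0.193308.
SE = √(0.193308/42) = √0.004602571 = 0.0678.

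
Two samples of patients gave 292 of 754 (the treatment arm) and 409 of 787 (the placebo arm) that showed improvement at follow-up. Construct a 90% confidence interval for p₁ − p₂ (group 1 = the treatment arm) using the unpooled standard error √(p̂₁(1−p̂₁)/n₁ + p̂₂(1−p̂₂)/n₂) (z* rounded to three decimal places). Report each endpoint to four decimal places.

p̂₁ = 0.38727, p̂₂ = 0.51970, so the observed difference is -0.13243.
SE = √(0.000314710 + 0.000317169) = √0.000631879 = 0.025137.
For 90% confidence, z* = 1.645. Margin of error = 0.04135.
Interval: -0.13243 ± 0.04135 → (-0.1738, -0.0911).

(-0.1738, -0.0911)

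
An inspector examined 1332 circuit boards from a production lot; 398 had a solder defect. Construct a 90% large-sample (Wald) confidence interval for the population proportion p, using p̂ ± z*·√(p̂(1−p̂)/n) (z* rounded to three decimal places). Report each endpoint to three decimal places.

(0.278, 0.319)

Sample proportion p̂ = 398/1332 = 0.29880.
Standard error of p̂: √(0.209518/1332) = √0.000157296 = 0.012542.
The 90% critical value is z* = 1.645.
Margin of error: 1.645 × 0.012542 = 0.02063.
CI: 0.29880 ± 0.02063 = (0.278, 0.319).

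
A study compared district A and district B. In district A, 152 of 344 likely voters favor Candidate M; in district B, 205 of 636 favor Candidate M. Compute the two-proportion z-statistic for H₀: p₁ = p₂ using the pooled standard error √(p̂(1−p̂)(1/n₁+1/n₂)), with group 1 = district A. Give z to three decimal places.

p̂₁ = 152/344 = 0.44186, p̂₂ = 205/636 = 0.32233.
Pooling: p̂ = 357/980 = 0.36429.
SE = √[p̂(1−p̂)(1/n₁+1/n₂)] = √[0.36429·0.63571·(1/344+1/636)] ≈ 0.032208.
z = 0.11953/0.032208 = 3.711.

z = 3.711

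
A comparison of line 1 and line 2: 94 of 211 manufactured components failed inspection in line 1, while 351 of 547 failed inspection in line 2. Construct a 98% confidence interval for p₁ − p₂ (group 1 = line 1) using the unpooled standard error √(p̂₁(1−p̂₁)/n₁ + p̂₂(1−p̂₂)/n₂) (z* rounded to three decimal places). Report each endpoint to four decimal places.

(-0.2890, -0.1034)

p̂₁ = 94/211 = 0.44550, p̂₂ = 351/547 = 0.64168; p̂₁ − p̂₂ = -0.19618.
SE = √(0.001170756 + 0.000420340) = √0.001591096 = 0.039889.
z* = 2.326 at the 98% level. Margin of error = 0.09278.
Interval: -0.19618 ± 0.09278 → (-0.2890, -0.1034).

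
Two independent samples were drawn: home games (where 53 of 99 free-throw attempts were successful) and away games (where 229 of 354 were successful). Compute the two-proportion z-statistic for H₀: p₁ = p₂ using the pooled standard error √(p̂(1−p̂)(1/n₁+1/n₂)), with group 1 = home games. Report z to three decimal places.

Sample proportions: p̂₁ = 53/99 = 0.53535 and p̂₂ = 229/354 = 0.64689.
Pooling: p̂ = 282/453 = 0.62252.
SE = √[p̂(1−p̂)(1/n₁+1/n₂)] = √[0.62252·0.37748·(1/99+1/354)] ≈ 0.055113.
z = -0.11154/0.055113 = -2.024.

z = -2.024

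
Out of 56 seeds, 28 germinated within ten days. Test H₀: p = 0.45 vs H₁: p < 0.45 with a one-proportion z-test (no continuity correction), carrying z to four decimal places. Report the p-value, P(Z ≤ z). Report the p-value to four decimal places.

p-value = 0.7740

With x = 28 successes in n = 56, p̂ = 0.50000.
SE₀ = √(0.45·0.55/56) = 0.066480.
Test statistic (full precision, shown to 4 dp): z = (28/56 − 0.45)/SE₀ ≈ 0.7521.
From the standard normal, P(Z ≤ z) = 0.7740.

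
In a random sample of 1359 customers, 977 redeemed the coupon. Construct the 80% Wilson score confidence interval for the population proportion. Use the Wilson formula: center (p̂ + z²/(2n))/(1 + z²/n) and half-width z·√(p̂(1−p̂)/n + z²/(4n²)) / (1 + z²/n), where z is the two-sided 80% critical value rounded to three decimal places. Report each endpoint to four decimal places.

p̂ = 977/1359 = 0.71891; z = 1.282, so z² = 1.643524.
1 + z²/n = 1.001209.
Center = (0.71891 + 0.000605)/1.001209 = 0.71865.
Radicand: p̂(1−p̂)/n + z²/(4n²) = 0.000148696 + 0.000000222 = 0.000148918.
Half-width = 1.282·√0.000148918/1.001209 = 0.01563.
CI: 0.71865 ± 0.01563 = (0.7030, 0.7343).

(0.7030, 0.7343)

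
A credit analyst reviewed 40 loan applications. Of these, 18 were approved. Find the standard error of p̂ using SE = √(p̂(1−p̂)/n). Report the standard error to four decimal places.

SE = 0.0787

With x = 18 successes in n = 40, p̂ = 0.45000.
p̂(1−p̂) = 0.247500.
Dividing by n and taking the root: √0.006187500 = 0.0787.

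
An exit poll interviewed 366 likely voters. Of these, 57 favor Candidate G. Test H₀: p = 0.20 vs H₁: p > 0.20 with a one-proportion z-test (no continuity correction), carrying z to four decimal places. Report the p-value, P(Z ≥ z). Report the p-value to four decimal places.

p-value = 0.9829

p̂ = 57/366 = 0.15574.
SE₀ = √(0.20·0.80/366) = 0.020908.
z = (p̂ − p₀)/SE = (57/366 − 0.20)/0.020908 ≈ -2.1170.
p-value = P(Z ≥ z) with z = -2.1170 → 0.9829.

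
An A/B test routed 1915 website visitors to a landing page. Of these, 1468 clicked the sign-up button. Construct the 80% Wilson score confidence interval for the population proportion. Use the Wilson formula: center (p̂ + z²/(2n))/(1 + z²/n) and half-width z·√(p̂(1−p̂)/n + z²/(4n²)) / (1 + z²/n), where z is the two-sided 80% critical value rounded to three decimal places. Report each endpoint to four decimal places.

p̂ = 1468/1915 = 0.76658; z = 1.282, so z² = 1.643524.
1 + z²/n = 1.000858.
Center = (0.76658 + 0.000429)/1.000858 = 0.76635.
Radicand: p̂(1−p̂)/n + z²/(4n²) = 0.000093439 + 0.000000112 = 0.000093551.
Half-width = 1.282·√0.000093551/1.000858 = 0.01239.
Interval: 0.76635 ± 0.01239 → (0.7540, 0.7787).

(0.7540, 0.7787)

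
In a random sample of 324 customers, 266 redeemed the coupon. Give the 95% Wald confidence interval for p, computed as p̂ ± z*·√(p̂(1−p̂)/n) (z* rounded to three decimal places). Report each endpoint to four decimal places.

With x = 266 successes in n = 324, p̂ = 0.82099.
Standard error of p̂: √(0.146967/324) = √0.000453602 = 0.021298.
The 95% critical value is z* = 1.960.
Margin of error: 1.960 × 0.021298 = 0.04174.
So the interval runs from 0.7792 to 0.8627.

(0.7792, 0.8627)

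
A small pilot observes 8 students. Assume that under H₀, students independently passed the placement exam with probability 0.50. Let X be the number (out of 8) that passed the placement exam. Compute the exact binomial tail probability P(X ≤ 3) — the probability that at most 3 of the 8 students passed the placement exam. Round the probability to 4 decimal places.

X ~ Binomial(n=8, p=0.50).
P(X ≤ 3) = C(8,0)·0.50^0·0.50^8 + C(8,1)·0.50^1·0.50^7 + C(8,2)·0.50^2·0.50^6 + C(8,3)·0.50^3·0.50^5.
= 0.003906 + 0.031250 + 0.109375 + 0.218750 = 0.3633.

P = 0.3633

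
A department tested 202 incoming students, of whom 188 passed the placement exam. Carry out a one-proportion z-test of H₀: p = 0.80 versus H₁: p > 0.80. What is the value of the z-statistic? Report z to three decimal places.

The sample proportion is 188/202 = 0.93069.
SE₀ = √(0.80·0.20/202) = 0.028144.
Test statistic: z = 0.13069/0.028144 = 4.644.

z = 4.644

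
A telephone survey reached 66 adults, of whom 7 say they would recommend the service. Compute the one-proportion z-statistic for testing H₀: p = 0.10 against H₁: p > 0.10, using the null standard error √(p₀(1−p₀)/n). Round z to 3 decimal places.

z = 0.164

The sample proportion is 7/66 = 0.10606.
Null standard error: √(0.10·0.90/66) = √0.001363636 = 0.036927.
z = (0.10606 − 0.10)/0.036927 = 0.00606/0.036927 = 0.164.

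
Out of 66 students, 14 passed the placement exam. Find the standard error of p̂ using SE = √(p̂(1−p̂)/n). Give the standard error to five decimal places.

SE = 0.05032

p̂ = 14/66 = 0.21212.
p̂(1−p̂) = 0.167125.
SE = √(0.167125/66) = 0.05032.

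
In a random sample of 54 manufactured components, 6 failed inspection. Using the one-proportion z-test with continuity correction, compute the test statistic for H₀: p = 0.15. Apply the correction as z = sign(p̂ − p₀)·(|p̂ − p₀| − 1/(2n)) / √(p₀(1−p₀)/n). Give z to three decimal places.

p̂ = 6/54 = 0.11111. p̂ − p₀ = -0.038889.
Continuity correction 1/(2n) = 1/108 = 0.009259.
Corrected numerator: |-0.038889| − 0.009259 = 0.029630.
Under H₀, SE = √(p₀(1−p₀)/n) = √(0.15·0.85/54) = √0.002361111 = 0.048591.
z = (−)0.029630/0.048591 = -0.610.

z = -0.610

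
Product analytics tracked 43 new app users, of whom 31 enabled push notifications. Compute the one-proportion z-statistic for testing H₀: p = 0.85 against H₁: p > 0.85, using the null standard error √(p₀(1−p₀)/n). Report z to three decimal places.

z = -2.370

Sample proportion p̂ = 31/43 = 0.72093.
Null standard error: √(0.85·0.15/43) = √0.002965116 = 0.054453.
z = (p̂ − p₀)/SE = (0.72093 − 0.85)/0.054453 = -2.370.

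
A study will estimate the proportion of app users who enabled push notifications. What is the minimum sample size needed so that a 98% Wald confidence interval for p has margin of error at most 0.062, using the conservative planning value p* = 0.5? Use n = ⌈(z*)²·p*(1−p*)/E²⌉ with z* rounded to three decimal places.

n = 352

For 98% confidence, z* = 2.326.
p*(1−p*) = 0.2500.
(z*)²·p*(1−p*)/E² = 5.410276·0.2500/0.003844 = 351.865.
⌈351.865⌉ = 352.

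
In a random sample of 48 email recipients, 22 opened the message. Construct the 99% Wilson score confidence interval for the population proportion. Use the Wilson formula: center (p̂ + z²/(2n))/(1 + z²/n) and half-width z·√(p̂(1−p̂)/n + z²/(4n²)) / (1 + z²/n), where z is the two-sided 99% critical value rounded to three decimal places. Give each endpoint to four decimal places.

p̂ = 22/48 = 0.45833; z = 2.576, so z² = 6.635776.
1 + z²/n = 1.138245.
Adjusted center: (0.45833 + z²/(2n))/1.138245 = 0.46339.
Radicand: p̂(1−p̂)/n + z²/(4n²) = 0.005172164 + 0.000720028 = 0.005892192.
Half-width = z·√(radicand)/denom = 2.576·0.076761/1.138245 = 0.17372.
So the interval runs from 0.2897 to 0.6371.

(0.2897, 0.6371)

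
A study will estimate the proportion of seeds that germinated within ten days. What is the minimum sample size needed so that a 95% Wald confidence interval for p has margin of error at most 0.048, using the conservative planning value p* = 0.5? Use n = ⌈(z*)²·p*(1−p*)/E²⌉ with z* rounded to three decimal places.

For 95% confidence, z* = 1.960.
p*(1−p*) = 0.2500.
Required n before rounding: 3.841600 × 0.2500 / 0.048² = 416.840.
Rounding up, n = 417.

n = 417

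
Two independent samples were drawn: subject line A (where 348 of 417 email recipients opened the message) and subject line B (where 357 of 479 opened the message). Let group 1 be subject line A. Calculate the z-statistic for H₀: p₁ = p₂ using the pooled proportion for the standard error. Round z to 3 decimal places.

p̂₁ = 348/417 = 0.83453, p̂₂ = 357/479 = 0.74530.
Pooled p̂ = (348+357)/(417+479) = 705/896 = 0.78683.
SE = √[p̂(1−p̂)(1/n₁+1/n₂)] = √[0.78683·0.21317·(1/417+1/479)] ≈ 0.027430.
z = 0.08923/0.027430 = 3.253.

z = 3.253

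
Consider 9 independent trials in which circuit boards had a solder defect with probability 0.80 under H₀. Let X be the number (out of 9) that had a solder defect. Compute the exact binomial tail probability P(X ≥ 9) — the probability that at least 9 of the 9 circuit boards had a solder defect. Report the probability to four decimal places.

P = 0.1342

X ~ Binomial(n=9, p=0.80).
P(X ≥ 9) = C(9,9)·0.80^9·0.20^0.
= 0.134218 = 0.1342.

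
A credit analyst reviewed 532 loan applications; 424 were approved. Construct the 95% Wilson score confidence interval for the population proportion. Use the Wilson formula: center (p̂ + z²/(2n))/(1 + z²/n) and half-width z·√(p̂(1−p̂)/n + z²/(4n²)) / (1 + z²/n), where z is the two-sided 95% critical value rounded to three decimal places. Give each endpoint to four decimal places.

(0.7607, 0.8290)

Here p̂ = 424/532 = 0.79699 and z = 1.960 (z² = 3.841600).
Denominator 1 + z²/n = 1 + 3.841600/532 = 1.007221.
Center = (0.79699 + 0.003611)/1.007221 = 0.79486.
Radicand: p̂(1−p̂)/n + z²/(4n²) = 0.000304127 + 0.000003393 = 0.000307520.
Half-width = 1.960·√0.000307520/1.007221 = 0.03412.
So the interval runs from 0.7607 to 0.8290.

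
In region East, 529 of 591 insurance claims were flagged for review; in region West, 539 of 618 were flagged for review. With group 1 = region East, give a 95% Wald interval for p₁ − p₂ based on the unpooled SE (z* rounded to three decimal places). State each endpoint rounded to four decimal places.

p̂₁ = 529/591 = 0.89509, p̂₂ = 539/618 = 0.87217; p̂₁ − p̂₂ = 0.02292.
Unpooled SE = √(p̂₁(1−p̂₁)/n₁ + p̂₂(1−p̂₂)/n₂) = √(0.000158886 + 0.000180406) = 0.018420.
The 95% critical value is z* = 1.960. Margin of error = 0.03610.
So the interval runs from -0.0132 to 0.0590.

(-0.0132, 0.0590)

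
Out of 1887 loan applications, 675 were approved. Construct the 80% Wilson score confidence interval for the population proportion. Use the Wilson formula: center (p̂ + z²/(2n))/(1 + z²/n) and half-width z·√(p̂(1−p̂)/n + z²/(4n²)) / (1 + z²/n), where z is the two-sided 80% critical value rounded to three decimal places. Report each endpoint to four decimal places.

p̂ = 675/1887 = 0.35771; z = 1.282, so z² = 1.643524.
Denominator 1 + z²/n = 1 + 1.643524/1887 = 1.000871.
Center = (0.35771 + 0.000435)/1.000871 = 0.35783.
Radicand: p̂(1−p̂)/n + z²/(4n²) = 0.000121756 + 0.000000115 = 0.000121871.
Half-width = z·√(radicand)/denom = 1.282·0.011040/1.000871 = 0.01414.
So the interval runs from 0.3437 to 0.3720.

(0.3437, 0.3720)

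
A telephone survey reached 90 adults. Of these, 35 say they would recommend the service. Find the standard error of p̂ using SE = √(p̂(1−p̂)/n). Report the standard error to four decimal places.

SE = 0.0514

p̂ = 35/90 = 0.38889.
p̂(1−p̂) = 0.38889·0.61111 = 0.237655.
SE = √(0.237655/90) = 0.0514.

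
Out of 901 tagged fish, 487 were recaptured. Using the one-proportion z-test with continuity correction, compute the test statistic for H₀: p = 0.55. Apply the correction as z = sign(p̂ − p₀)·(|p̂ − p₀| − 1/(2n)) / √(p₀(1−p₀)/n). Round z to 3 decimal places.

The sample proportion is 487/901 = 0.54051. p̂ − p₀ = -0.009489.
1/(2n) = 0.000555.
Corrected numerator: |-0.009489| − 0.000555 = 0.008934.
SE₀ = √(0.55·0.45/901) = 0.016574.
z = (−)0.008934/0.016574 = -0.539.

z = -0.539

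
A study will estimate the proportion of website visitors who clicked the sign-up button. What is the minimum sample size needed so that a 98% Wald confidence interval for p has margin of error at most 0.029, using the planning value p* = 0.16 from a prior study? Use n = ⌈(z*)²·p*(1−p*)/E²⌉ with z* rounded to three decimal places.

z* = 2.326 at the 98% level.
p*(1−p*) = 0.1344.
Required n before rounding: 5.410276 × 0.1344 / 0.029² = 864.615.
⌈864.615⌉ = 865.

n = 865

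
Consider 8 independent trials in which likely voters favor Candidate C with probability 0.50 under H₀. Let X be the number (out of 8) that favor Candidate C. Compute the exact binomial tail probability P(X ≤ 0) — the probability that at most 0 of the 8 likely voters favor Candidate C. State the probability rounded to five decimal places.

P = 0.00391

X is binomial with n = 8 and p = 0.50.
P(X ≤ 0) = C(8,0)·0.50^0·0.50^8.
= 0.003906 = 0.00391.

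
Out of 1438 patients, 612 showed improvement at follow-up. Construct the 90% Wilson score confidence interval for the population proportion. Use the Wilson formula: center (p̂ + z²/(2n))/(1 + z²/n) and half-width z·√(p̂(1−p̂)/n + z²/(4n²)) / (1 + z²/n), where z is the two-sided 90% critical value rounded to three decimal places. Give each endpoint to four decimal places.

p̂ = 612/1438 = 0.42559; z = 1.645, so z² = 2.706025.
1 + z²/n = 1.001882.
Adjusted center: (0.42559 + z²/(2n))/1.001882 = 0.42573.
Radicand: p̂(1−p̂)/n + z²/(4n²) = 0.000170002 + 0.000000327 = 0.000170329.
Half-width = 1.645·√0.000170329/1.001882 = 0.02143.
So the interval runs from 0.4043 to 0.4472.

(0.4043, 0.4472)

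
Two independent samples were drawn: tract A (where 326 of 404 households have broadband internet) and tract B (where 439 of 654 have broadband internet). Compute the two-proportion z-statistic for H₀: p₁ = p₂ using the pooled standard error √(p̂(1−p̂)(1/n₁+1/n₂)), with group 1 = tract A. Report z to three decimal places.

z = 4.791

Sample proportions: p̂₁ = 326/404 = 0.80693 and p̂₂ = 439/654 = 0.67125.
Pooled p̂ = (326+439)/(404+654) = 765/1058 = 0.72306.
SE = √[p̂(1−p̂)(1/n₁+1/n₂)] = √[0.72306·0.27694·(1/404+1/654)] ≈ 0.028317.
z = 0.13568/0.028317 = 4.791.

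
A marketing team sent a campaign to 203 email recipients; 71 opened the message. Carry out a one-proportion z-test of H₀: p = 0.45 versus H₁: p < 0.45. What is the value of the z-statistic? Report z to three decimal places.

The sample proportion is 71/203 = 0.34975.
Under H₀, SE = √(p₀(1−p₀)/n) = √(0.45·0.55/203) = √0.001219212 = 0.034917.
z = (p̂ − p₀)/SE = (0.34975 − 0.45)/0.034917 = -2.871.

z = -2.871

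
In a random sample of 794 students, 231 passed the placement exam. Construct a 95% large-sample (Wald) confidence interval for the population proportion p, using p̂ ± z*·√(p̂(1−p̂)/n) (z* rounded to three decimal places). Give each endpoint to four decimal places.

(0.2593, 0.3225)

The sample proportion is 231/794 = 0.29093.
SE = √(p̂(1−p̂)/n) = √(0.206291/794) = 0.016119.
The 95% critical value is z* = 1.960.
Margin = 1.960·0.016119 = 0.03159.
CI: 0.29093 ± 0.03159 = (0.2593, 0.3225).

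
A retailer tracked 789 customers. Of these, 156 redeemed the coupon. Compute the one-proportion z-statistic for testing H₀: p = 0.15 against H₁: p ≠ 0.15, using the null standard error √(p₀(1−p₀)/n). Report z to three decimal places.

Sample proportion p̂ = 156/789 = 0.19772.
SE₀ = √(0.15·0.85/789) = 0.012712.
z = (p̂ − p₀)/SE = (0.19772 − 0.15)/0.012712 = 3.754.

z = 3.754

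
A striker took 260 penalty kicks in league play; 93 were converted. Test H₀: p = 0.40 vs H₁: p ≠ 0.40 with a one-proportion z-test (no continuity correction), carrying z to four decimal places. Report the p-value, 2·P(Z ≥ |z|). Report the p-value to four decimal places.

p̂ = 93/260 = 0.35769.
Under H₀, SE = √(p₀(1−p₀)/n) = √(0.40·0.60/260) = √0.000923077 = 0.030382.
z = (p̂ − p₀)/SE = (93/260 − 0.40)/0.030382 ≈ -1.3925.
p-value = 2·P(Z ≥ |z|) with z = -1.3925 → 0.1638.

p-value = 0.1638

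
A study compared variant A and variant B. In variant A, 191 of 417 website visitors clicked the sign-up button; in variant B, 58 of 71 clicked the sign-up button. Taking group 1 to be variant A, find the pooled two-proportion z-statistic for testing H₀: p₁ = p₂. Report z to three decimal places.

p̂₁ = 191/417 = 0.45803, p̂₂ = 58/71 = 0.81690.
Pooled p̂ = (191+58)/(417+71) = 249/488 = 0.51025.
Pooled SE = √[0.2498950·0.01648259] ≈ 0.064179.
z = -0.35887/0.064179 = -5.592.

z = -5.592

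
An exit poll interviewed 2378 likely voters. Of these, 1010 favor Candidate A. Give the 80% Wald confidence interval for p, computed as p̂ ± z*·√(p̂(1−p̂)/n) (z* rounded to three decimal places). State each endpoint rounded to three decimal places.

p̂ = 1010/2378 = 0.42473.
Standard error of p̂: √(0.244334/2378) = √0.000102748 = 0.010136.
The 80% critical value is z* = 1.282.
Margin = 1.282·0.010136 = 0.01299.
CI: 0.42473 ± 0.01299 = (0.412, 0.438).

(0.412, 0.438)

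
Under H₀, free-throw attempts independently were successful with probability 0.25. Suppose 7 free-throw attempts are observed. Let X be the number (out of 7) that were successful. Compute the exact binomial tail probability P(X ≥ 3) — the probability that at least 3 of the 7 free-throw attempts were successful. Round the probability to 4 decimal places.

X ~ Binomial(n=7, p=0.25).
P(X ≥ 3) = Σ_{j=3}^{7} C(7,j)·0.25^j·0.75^{7−j}.
= 0.173035 + 0.057678 + 0.011536 + 0.001282 + 0.000061 = 0.2436.

P = 0.2436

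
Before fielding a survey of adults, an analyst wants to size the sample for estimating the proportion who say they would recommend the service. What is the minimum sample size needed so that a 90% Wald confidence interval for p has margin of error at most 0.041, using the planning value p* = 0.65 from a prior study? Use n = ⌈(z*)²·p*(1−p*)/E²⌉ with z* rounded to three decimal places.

z* = 1.645 at the 90% level.
p*(1−p*) = 0.65·0.35 = 0.2275.
(z*)²·p*(1−p*)/E² = 2.706025·0.2275/0.001681 = 366.223.
Rounding up, n = 367.

n = 367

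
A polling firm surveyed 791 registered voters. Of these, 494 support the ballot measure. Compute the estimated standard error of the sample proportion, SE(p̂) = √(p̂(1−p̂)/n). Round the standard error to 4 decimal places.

SE = 0.0172

With x = 494 successes in n = 791, p̂ = 0.62453.
p̂(1−p̂) = 0.234492.
Dividing by n and taking the root: √0.000296450 = 0.0172.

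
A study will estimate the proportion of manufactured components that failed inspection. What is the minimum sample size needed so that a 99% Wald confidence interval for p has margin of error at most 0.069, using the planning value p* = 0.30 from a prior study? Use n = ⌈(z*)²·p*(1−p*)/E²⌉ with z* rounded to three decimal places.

z* = 2.576 at the 99% level.
p*(1−p*) = 0.2100.
Required n before rounding: 6.635776 × 0.2100 / 0.069² = 292.693.
⌈292.693⌉ = 293.

n = 293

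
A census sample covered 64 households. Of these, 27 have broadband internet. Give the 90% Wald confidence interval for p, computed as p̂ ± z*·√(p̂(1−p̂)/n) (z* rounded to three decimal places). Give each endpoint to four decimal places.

(0.3203, 0.5234)

Sample proportion p̂ = 27/64 = 0.42188.
Standard error of p̂: √(0.243896/64) = √0.003810883 = 0.061732.
The 90% critical value is z* = 1.645.
Margin of error: 1.645 × 0.061732 = 0.10155.
CI: 0.42188 ± 0.10155 = (0.3203, 0.5234).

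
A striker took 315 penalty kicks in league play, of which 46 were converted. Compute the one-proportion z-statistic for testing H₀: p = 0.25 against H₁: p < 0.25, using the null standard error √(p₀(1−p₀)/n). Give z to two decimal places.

With x = 46 successes in n = 315, p̂ = 0.14603.
SE₀ = √(0.25·0.75/315) = 0.024398.
z = (0.14603 − 0.25)/0.024398 = -0.10397/0.024398 = -4.26.

z = -4.26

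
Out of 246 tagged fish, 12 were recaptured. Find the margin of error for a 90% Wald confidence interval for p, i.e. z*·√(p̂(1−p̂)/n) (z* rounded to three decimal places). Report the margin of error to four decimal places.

ME = 0.0226

The sample proportion is 12/246 = 0.04878.
Standard error of p̂: √(0.046401/246) = √0.000188622 = 0.013734.
The 90% critical value is z* = 1.645.
So ME = 0.0226.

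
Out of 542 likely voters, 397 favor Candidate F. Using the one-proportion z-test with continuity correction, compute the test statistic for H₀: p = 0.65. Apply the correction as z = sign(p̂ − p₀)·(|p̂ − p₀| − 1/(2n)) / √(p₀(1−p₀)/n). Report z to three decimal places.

The sample proportion is 397/542 = 0.73247. p̂ − p₀ = 0.082472.
1/(2n) = 0.000923.
Corrected numerator: |0.082472| − 0.000923 = 0.081549.
SE₀ = √(0.65·0.35/542) = 0.020488.
z = +0.081549/0.020488 = 3.980.

z = 3.980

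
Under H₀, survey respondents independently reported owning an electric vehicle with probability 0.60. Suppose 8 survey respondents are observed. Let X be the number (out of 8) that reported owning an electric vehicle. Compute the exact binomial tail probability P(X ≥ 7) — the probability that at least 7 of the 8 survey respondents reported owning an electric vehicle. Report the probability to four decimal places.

P = 0.1064

X is binomial with n = 8 and p = 0.60.
P(X ≥ 7) = C(8,7)·0.60^7·0.40^1 + C(8,8)·0.60^8·0.40^0.
= 0.089580 + 0.016796 = 0.1064.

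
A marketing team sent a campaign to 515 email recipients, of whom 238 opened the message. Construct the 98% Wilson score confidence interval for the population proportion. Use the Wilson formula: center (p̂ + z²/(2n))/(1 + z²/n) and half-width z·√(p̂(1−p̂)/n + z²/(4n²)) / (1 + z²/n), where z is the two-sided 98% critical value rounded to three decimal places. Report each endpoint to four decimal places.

(0.4117, 0.5134)

Here p̂ = 238/515 = 0.46214 and z = 2.326 (z² = 5.410276).
1 + z²/n = 1.010505.
Adjusted center: (0.46214 + z²/(2n))/1.010505 = 0.46253.
Radicand: p̂(1−p̂)/n + z²/(4n²) = 0.000482653 + 0.000005100 = 0.000487753.
Half-width = 2.326·√0.000487753/1.010505 = 0.05084.
So the interval runs from 0.4117 to 0.5134.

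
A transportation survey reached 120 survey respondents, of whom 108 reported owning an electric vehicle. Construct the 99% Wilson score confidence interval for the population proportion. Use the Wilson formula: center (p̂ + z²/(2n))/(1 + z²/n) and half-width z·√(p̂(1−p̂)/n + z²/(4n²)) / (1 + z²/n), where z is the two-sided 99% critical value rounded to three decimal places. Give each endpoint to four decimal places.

(0.8072, 0.9508)

p̂ = 108/120 = 0.90000; z = 2.576, so z² = 6.635776.
Denominator 1 + z²/n = 1 + 6.635776/120 = 1.055298.
Center = (0.90000 + 0.027649)/1.055298 = 0.87904.
Radicand: p̂(1−p̂)/n + z²/(4n²) = 0.000750000 + 0.000115204 = 0.000865204.
Half-width = 2.576·√0.000865204/1.055298 = 0.07180.
So the interval runs from 0.8072 to 0.9508.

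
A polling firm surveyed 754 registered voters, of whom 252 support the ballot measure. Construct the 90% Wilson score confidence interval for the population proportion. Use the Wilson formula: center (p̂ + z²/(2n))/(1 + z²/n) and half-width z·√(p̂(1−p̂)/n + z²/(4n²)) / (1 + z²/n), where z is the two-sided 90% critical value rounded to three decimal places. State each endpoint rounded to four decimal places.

p̂ = 252/754 = 0.33422; z = 1.645, so z² = 2.706025.
1 + z²/n = 1.003589.
Adjusted center: (0.33422 + z²/(2n))/1.003589 = 0.33481.
Radicand: p̂(1−p̂)/n + z²/(4n²) = 0.000295114 + 0.000001190 = 0.000296304.
Half-width = 1.645·√0.000296304/1.003589 = 0.02821.
So the interval runs from 0.3066 to 0.3630.

(0.3066, 0.3630)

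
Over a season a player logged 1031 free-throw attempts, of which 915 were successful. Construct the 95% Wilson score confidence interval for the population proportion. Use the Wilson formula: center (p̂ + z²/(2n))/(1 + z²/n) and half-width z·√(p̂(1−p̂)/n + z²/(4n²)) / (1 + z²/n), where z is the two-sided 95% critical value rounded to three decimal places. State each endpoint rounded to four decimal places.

Here p̂ = 915/1031 = 0.88749 and z = 1.960 (z² = 3.841600).
Denominator 1 + z²/n = 1 + 3.841600/1031 = 1.003726.
Adjusted center: (0.88749 + z²/(2n))/1.003726 = 0.88605.
Radicand: p̂(1−p̂)/n + z²/(4n²) = 0.000096851 + 0.000000904 = 0.000097755.
Half-width = z·√(radicand)/denom = 1.960·0.009887/1.003726 = 0.01931.
Interval: 0.88605 ± 0.01931 → (0.8667, 0.9054).

(0.8667, 0.9054)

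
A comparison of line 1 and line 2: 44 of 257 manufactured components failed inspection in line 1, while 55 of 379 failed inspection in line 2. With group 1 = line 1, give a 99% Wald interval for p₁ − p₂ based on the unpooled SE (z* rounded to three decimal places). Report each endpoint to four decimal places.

(-0.0503, 0.1025)

p̂₁ = 44/257 = 0.17121, p̂₂ = 55/379 = 0.14512; p̂₁ − p̂₂ = 0.02609.
Unpooled SE = √(p̂₁(1−p̂₁)/n₁ + p̂₂(1−p̂₂)/n₂) = √(0.000552119 + 0.000327333) = 0.029656.
For 99% confidence, z* = 2.576. Margin of error = 0.07639.
So the interval runs from -0.0503 to 0.1025.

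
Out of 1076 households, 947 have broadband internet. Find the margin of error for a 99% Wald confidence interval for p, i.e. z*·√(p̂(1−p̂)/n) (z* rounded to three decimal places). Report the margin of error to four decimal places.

ME = 0.0255

The sample proportion is 947/1076 = 0.88011.
SE = √(p̂(1−p̂)/n) = √(0.105515/1076) = 0.009903.
The 99% critical value is z* = 2.576.
So ME = 0.0255.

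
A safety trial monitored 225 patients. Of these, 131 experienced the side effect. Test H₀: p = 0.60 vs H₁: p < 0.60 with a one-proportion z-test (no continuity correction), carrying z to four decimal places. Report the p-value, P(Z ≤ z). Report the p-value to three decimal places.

p-value = 0.293

p̂ = 131/225 = 0.58222.
SE₀ = √(0.60·0.40/225) = 0.032660.
z = (p̂ − p₀)/SE = (131/225 − 0.60)/0.032660 ≈ -0.5443.
p-value = P(Z ≤ z) with z = -0.5443 → 0.293.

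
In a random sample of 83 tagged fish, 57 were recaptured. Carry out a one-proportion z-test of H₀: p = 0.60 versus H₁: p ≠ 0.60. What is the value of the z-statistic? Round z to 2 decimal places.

The sample proportion is 57/83 = 0.68675.
SE₀ = √(0.60·0.40/83) = 0.053773.
z = (p̂ − p₀)/SE = (0.68675 − 0.60)/0.053773 = 1.61.

z = 1.61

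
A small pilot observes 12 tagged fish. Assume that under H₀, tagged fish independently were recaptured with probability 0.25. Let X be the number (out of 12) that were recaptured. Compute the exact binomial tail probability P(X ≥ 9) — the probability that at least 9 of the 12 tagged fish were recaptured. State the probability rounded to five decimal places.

P = 0.00039

X ~ Binomial(n=12, p=0.25).
P(X ≥ 9) = C(12,9)·0.25^9·0.75^3 + C(12,10)·0.25^10·0.75^2 + C(12,11)·0.25^11·0.75^1 + C(12,12)·0.25^12·0.75^0.
= 0.000354 + 0.000035 + 0.000002 + 0.000000 = 0.00039.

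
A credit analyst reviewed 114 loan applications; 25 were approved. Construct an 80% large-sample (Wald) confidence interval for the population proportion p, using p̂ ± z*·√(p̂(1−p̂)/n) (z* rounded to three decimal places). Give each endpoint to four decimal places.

The sample proportion is 25/114 = 0.21930.
SE = √(p̂(1−p̂)/n) = √(0.171207/114) = 0.038753.
For 80% confidence, z* = 1.282.
Margin = 1.282·0.038753 = 0.04968.
Interval: 0.21930 ± 0.04968 → (0.1696, 0.2690).

(0.1696, 0.2690)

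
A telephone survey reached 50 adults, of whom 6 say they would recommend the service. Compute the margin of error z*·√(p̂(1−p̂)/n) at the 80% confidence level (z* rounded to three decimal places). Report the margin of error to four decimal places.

ME = 0.0589

p̂ = 6/50 = 0.12000.
Standard error of p̂: √(0.105600/50) = √0.002112000 = 0.045957.
z* = 1.282 at the 80% level.
ME = 1.282·0.045957 = 0.0589.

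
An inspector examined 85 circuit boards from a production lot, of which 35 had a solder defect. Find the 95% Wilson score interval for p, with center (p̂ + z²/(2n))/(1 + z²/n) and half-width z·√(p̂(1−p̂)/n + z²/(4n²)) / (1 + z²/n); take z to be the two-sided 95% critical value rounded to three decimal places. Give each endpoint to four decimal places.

(0.3132, 0.5180)

p̂ = 35/85 = 0.41176; z = 1.960, so z² = 3.841600.
1 + z²/n = 1.045195.
Center = (0.41176 + 0.022598)/1.045195 = 0.41558.
Radicand: p̂(1−p̂)/n + z²/(4n²) = 0.002849583 + 0.000132927 = 0.002982510.
Half-width = z·√(radicand)/denom = 1.960·0.054612/1.045195 = 0.10241.
CI: 0.41558 ± 0.10241 = (0.3132, 0.5180).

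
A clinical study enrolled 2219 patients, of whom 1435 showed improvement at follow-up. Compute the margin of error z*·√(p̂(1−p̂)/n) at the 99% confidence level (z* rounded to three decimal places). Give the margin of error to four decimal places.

p̂ = 1435/2219 = 0.64669.
SE = √(p̂(1−p̂)/n) = √(0.228483/2219) = 0.010147.
The 99% critical value is z* = 2.576.
So ME = 0.0261.

ME = 0.0261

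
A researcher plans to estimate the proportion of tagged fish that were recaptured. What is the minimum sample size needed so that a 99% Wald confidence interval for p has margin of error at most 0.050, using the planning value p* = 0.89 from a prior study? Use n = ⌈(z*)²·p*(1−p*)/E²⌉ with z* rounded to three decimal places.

n = 260

For 99% confidence, z* = 2.576.
p*(1−p*) = 0.89·0.11 = 0.0979.
(z*)²·p*(1−p*)/E² = 6.635776·0.0979/0.002500 = 259.857.
Rounding up, n = 260.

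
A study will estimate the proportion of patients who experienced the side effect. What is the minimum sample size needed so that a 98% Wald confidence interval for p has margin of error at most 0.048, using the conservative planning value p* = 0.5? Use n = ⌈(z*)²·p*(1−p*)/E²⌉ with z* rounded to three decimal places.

n = 588

The 98% critical value is z* = 2.326.
p*(1−p*) = 0.50·0.50 = 0.2500.
(z*)²·p*(1−p*)/E² = 5.410276·0.2500/0.002304 = 587.053.
⌈587.053⌉ = 588.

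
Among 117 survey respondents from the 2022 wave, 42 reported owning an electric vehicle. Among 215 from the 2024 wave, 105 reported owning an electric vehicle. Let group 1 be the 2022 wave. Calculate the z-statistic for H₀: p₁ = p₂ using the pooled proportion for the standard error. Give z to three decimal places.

z = -2.268

Sample proportions: p̂₁ = 42/117 = 0.35897 and p̂₂ = 105/215 = 0.48837.
Pooled p̂ = (42+105)/(117+215) = 147/332 = 0.44277.
Pooled SE = √[0.2467249·0.01319817] ≈ 0.057064.
z = -0.12940/0.057064 = -2.268.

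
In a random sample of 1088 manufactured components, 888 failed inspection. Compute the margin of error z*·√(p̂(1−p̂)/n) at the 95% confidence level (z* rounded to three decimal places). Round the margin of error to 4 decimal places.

Sample proportion p̂ = 888/1088 = 0.81618.
SE(p̂) = √(0.81618·0.18382/1088) = 0.011743.
For 95% confidence, z* = 1.960.
So ME = 0.0230.

ME = 0.0230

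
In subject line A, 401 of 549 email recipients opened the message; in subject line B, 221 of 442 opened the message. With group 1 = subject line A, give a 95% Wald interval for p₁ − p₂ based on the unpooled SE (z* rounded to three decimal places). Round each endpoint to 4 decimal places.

(0.1708, 0.2900)

p̂₁ = 0.73042, p̂₂ = 0.50000, so the observed difference is 0.23042.
SE = √(0.000358665 + 0.000565611) = √0.000924276 = 0.030402.
z* = 1.960 at the 95% level. Margin = 1.960·0.030402 = 0.05959.
Interval: 0.23042 ± 0.05959 → (0.1708, 0.2900).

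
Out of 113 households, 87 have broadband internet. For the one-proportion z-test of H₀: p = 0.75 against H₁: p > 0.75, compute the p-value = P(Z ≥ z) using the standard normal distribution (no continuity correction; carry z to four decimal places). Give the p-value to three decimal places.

The sample proportion is 87/113 = 0.76991.
SE₀ = √(0.75·0.25/113) = 0.040734.
Test statistic (full precision, shown to 4 dp): z = (87/113 − 0.75)/SE₀ ≈ 0.4888.
p-value = P(Z ≥ z) with z = 0.4888 → 0.312.

p-value = 0.312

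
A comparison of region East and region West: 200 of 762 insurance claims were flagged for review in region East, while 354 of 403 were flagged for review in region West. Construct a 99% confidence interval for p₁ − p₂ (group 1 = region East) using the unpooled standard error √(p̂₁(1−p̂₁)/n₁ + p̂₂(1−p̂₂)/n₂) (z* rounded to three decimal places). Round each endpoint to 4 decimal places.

(-0.6746, -0.5573)

p̂₁ = 0.26247, p̂₂ = 0.87841, so the observed difference is -0.61594.
SE = √(0.000254040 + 0.000265023) = √0.000519063 = 0.022783.
The 99% critical value is z* = 2.576. Margin = 2.576·0.022783 = 0.05869.
Interval: -0.61594 ± 0.05869 → (-0.6746, -0.5573).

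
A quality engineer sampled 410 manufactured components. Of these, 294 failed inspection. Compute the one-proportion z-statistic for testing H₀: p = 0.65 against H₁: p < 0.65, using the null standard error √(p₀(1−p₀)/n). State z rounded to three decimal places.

p̂ = 294/410 = 0.71707.
Under H₀, SE = √(p₀(1−p₀)/n) = √(0.65·0.35/410) = √0.000554878 = 0.023556.
z = (0.71707 − 0.65)/0.023556 = 0.06707/0.023556 = 2.847.

z = 2.847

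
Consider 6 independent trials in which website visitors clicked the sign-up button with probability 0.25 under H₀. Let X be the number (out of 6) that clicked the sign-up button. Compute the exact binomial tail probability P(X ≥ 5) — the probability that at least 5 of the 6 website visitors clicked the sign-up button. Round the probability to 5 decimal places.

X is binomial with n = 6 and p = 0.25.
P(X ≥ 5) = C(6,5)·0.25^5·0.75^1 + C(6,6)·0.25^6·0.75^0.
= 0.004395 + 0.000244 = 0.00464.

P = 0.00464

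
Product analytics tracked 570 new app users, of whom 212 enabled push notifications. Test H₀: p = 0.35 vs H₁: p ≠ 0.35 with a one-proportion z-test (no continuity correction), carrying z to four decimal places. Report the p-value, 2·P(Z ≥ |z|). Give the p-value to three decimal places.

p-value = 0.272

The sample proportion is 212/570 = 0.37193.
SE₀ = √(0.35·0.65/570) = 0.019978.
Test statistic (full precision, shown to 4 dp): z = (212/570 − 0.35)/SE₀ ≈ 1.0977.
p-value = 2·P(Z ≥ |z|) with z = 1.0977 → 0.272.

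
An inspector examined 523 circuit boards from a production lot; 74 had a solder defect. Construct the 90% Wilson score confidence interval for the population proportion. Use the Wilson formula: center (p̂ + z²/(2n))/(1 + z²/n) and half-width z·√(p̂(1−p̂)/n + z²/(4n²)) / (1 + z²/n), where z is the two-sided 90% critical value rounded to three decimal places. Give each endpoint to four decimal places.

(0.1183, 0.1684)

p̂ = 74/523 = 0.14149; z = 1.645, so z² = 2.706025.
1 + z²/n = 1.005174.
Center = (0.14149 + 0.002587)/1.005174 = 0.14334.
Radicand: p̂(1−p̂)/n + z²/(4n²) = 0.000232259 + 0.000002473 = 0.000234732.
Half-width = z·√(radicand)/denom = 1.645·0.015321/1.005174 = 0.02507.
CI: 0.14334 ± 0.02507 = (0.1183, 0.1684).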